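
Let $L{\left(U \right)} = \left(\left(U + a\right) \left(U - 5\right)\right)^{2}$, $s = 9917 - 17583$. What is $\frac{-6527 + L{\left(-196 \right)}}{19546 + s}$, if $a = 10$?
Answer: $\frac{1397706469}{11880} \approx 1.1765 \cdot 10^{5}$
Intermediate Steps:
$s = -7666$ ($s = 9917 - 17583 = -7666$)
$L{\left(U \right)} = \left(-5 + U\right)^{2} \left(10 + U\right)^{2}$ ($L{\left(U \right)} = \left(\left(U + 10\right) \left(U - 5\right)\right)^{2} = \left(\left(10 + U\right) \left(-5 + U\right)\right)^{2} = \left(\left(-5 + U\right) \left(10 + U\right)\right)^{2} = \left(-5 + U\right)^{2} \left(10 + U\right)^{2}$)
$\frac{-6527 + L{\left(-196 \right)}}{19546 + s} = \frac{-6527 + \left(-5 - 196\right)^{2} \left(10 - 196\right)^{2}}{19546 - 7666} = \frac{-6527 + \left(-201\right)^{2} \left(-186\right)^{2}}{11880} = \left(-6527 + 40401 \cdot 34596\right) \frac{1}{11880} = \left(-6527 + 1397712996\right) \frac{1}{11880} = 1397706469 \cdot \frac{1}{11880} = \frac{1397706469}{11880}$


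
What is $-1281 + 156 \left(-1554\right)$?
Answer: $-243705$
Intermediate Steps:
$-1281 + 156 \left(-1554\right) = -1281 - 242424 = -243705$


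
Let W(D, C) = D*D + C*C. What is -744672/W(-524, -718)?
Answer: -186168/197525 ≈ -0.94250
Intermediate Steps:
W(D, C) = C² + D² (W(D, C) = D² + C² = C² + D²)
-744672/W(-524, -718) = -744672/((-718)² + (-524)²) = -744672/(515524 + 274576) = -744672/790100 = -744672*1/790100 = -186168/197525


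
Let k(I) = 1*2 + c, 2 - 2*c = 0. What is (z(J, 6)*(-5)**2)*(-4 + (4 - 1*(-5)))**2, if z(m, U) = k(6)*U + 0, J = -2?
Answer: 11250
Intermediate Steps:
c = 1 (c = 1 - 1/2*0 = 1 + 0 = 1)
k(I) = 3 (k(I) = 1*2 + 1 = 2 + 1 = 3)
z(m, U) = 3*U (z(m, U) = 3*U + 0 = 3*U)
(z(J, 6)*(-5)**2)*(-4 + (4 - 1*(-5)))**2 = ((3*6)*(-5)**2)*(-4 + (4 - 1*(-5)))**2 = (18*25)*(-4 + (4 + 5))**2 = 450*(-4 + 9)**2 = 450*5**2 = 450*25 = 11250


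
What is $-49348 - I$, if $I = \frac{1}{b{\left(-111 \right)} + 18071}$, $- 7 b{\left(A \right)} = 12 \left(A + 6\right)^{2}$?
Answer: $- \frac{40909491}{829} \approx -49348.0$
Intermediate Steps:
$b{\left(A \right)} = - \frac{12 \left(6 + A\right)^{2}}{7}$ ($b{\left(A \right)} = - \frac{12 \left(A + 6\right)^{2}}{7} = - \frac{12 \left(6 + A\right)^{2}}{7}$)
$I = - \frac{1}{829}$ ($I = \frac{1}{- \frac{12 \left(6 - 111\right)^{2}}{7} + 18071} = \frac{1}{- \frac{12 \left(-105\right)^{2}}{7} + 18071} = \frac{1}{\left(- \frac{12}{7}\right) 11025 + 18071} = \frac{1}{-18900 + 18071} = \frac{1}{-829} = - \frac{1}{829} \approx -0.0012063$)
$-49348 - I = -49348 - - \frac{1}{829} = -49348 + \frac{1}{829} = - \frac{40909491}{829}$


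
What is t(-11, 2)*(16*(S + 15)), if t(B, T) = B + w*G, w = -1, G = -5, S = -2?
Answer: -1248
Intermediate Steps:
t(B, T) = 5 + B (t(B, T) = B - 1*(-5) = B + 5 = 5 + B)
t(-11, 2)*(16*(S + 15)) = (5 - 11)*(16*(-2 + 15)) = -96*13 = -6*208 = -1248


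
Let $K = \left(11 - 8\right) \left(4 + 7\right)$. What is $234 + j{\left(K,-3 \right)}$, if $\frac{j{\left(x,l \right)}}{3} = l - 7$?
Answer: $204$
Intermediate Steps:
$K = 33$ ($K = 3 \cdot 11 = 33$)
$j{\left(x,l \right)} = -21 + 3 l$ ($j{\left(x,l \right)} = 3 \left(l - 7\right) = 3 \left(-7 + l\right) = -21 + 3 l$)
$234 + j{\left(K,-3 \right)} = 234 + \left(-21 + 3 \left(-3\right)\right) = 234 - 30 = 204$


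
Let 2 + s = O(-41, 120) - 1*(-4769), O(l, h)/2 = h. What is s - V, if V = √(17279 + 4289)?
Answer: 5007 - 8*√337 ≈ 4860.1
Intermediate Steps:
V = 8*√337 (V = √21568 = 8*√337 ≈ 146.86)
O(l, h) = 2*h
s = 5007 (s = -2 + (2*120 - 1*(-4769)) = -2 + (240 + 4769) = -2 + 5009 = 5007)
s - V = 5007 - 8*√337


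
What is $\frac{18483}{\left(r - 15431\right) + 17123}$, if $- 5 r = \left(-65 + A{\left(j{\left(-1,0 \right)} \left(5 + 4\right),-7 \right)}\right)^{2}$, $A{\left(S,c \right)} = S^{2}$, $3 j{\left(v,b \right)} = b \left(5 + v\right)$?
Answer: $\frac{18483}{847} \approx 21.822$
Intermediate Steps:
$j{\left(v,b \right)} = \frac{b \left(5 + v\right)}{3}$
$r = -845$ ($r = - \frac{\left(-65 + \left(\frac{1}{3} \cdot 0 \left(5 - 1\right) \left(5 + 4\right)\right)^{2}\right)^{2}}{5} = - \frac{\left(-65 + \left(\frac{1}{3} \cdot 0 \cdot 4 \cdot 9\right)^{2}\right)^{2}}{5} = - \frac{\left(-65 + \left(0 \cdot 9\right)^{2}\right)^{2}}{5} = - \frac{\left(-65 + 0^{2}\right)^{2}}{5} = - \frac{\left(-65 + 0\right)^{2}}{5} = - \frac{\left(-65\right)^{2}}{5} = \left(- \frac{1}{5}\right) 4225 = -845$)
$\frac{18483}{\left(r - 15431\right) + 17123} = \frac{18483}{\left(-845 - 15431\right) + 17123} = \frac{18483}{-16276 + 17123} = \frac{18483}{847}$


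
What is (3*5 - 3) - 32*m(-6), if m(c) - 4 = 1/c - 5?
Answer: 148/3 ≈ 49.333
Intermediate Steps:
m(c) = -1 + 1/c (m(c) = 4 + (1/c - 5) = 4 + (-5 + 1/c) = -1 + 1/c)
(3*5 - 3) - 32*m(-6) = (3*5 - 3) - 32*(1 - 1*(-6))/(-6) = (15 - 3) - (-16)*(1 + 6)/3 = 12 - (-16)*7/3 = 12 - 32*(-7/6) = 12 + 112/3 = 148/3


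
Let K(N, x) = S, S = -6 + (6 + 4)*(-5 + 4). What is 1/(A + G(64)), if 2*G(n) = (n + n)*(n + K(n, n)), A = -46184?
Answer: -1/43112 ≈ -2.3195e-5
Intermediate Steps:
S = -16 (S = -6 + 10*(-1) = -6 - 10 = -16)
K(N, x) = -16
G(n) = n*(-16 + n) (G(n) = ((n + n)*(n - 16))/2 = ((2*n)*(-16 + n))/2 = (2*n*(-16 + n))/2 = n*(-16 + n))
1/(A + G(64)) = 1/(-46184 + 64*(-16 + 64)) = 1/(-46184 + 64*48) = 1/(-46184 + 3072) = 1/(-43112) = -1/43112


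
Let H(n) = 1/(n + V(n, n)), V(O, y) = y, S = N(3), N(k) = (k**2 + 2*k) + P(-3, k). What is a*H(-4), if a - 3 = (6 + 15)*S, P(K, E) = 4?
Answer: -201/4 ≈ -50.250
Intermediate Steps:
N(k) = 4 + k**2 + 2*k (N(k) = (k**2 + 2*k) + 4 = 4 + k**2 + 2*k)
S = 19 (S = 4 + 3**2 + 2*3 = 4 + 9 + 6 = 19)
H(n) = 1/(2*n) (H(n) = 1/(n + n) = 1/(2*n))
a = 402 (a = 3 + (6 + 15)*19 = 3 + 21*19 = 3 + 399 = 402)
a*H(-4) = 402*((1/2)/(-4)) = 402*((1/2)*(-1/4)) = 402*(-1/8) = -201/4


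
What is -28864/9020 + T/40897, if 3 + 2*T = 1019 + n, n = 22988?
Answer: -594342/204485 ≈ -2.9065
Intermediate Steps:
T = 12002 (T = -3/2 + (1019 + 22988)/2 = -3/2 + (1/2)*24007 = -3/2 + 24007/2 = 12002)
-28864/9020 + T/40897 = -28864/9020 + 12002/40897 = -28864*1/9020 + 12002*(1/40897) = -16/5 + 12002/40897 = -594342/204485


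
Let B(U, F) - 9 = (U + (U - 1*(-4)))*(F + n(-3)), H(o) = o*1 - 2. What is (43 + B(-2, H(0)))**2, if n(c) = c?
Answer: 2704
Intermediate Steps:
H(o) = -2 + o (H(o) = o - 2 = -2 + o)
B(U, F) = 9 + (-3 + F)*(4 + 2*U) (B(U, F) = 9 + (U + (U - 1*(-4)))*(F - 3) = 9 + (U + (U + 4))*(-3 + F) = 9 + (U + (4 + U))*(-3 + F) = 9 + (4 + 2*U)*(-3 + F) = 9 + (-3 + F)*(4 + 2*U))
(43 + B(-2, H(0)))**2 = (43 + (-3 - 6*(-2) + 4*(-2 + 0) + 2*(-2 + 0)*(-2)))**2 = (43 + (-3 + 12 + 4*(-2) + 2*(-2)*(-2)))**2 = (43 + (-3 + 12 - 8 + 8))**2 = (43 + 9)**2 = 52**2 = 2704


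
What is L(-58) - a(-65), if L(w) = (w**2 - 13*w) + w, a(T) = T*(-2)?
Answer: 3930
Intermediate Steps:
a(T) = -2*T
L(w) = w**2 - 12*w
L(-58) - a(-65) = -58*(-12 - 58) - (-2)*(-65) = -58*(-70) - 1*130 = 4060 - 130 = 3930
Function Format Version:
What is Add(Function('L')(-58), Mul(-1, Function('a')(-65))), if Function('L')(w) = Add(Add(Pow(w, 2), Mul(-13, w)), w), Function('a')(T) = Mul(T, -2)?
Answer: 3930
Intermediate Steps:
Function('a')(T) = Mul(-2, T)
Function('L')(w) = Add(Pow(w, 2), Mul(-12, w))
Add(Function('L')(-58), Mul(-1, Function('a')(-65))) = Add(Mul(-58, Add(-12, -58)), Mul(-1, Mul(-2, -65))) = Add(Mul(-58, -70), Mul(-1, 130)) = Add(4060, -130) = 3930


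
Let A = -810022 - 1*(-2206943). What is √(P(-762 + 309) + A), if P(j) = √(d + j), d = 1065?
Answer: √(1396921 + 6*√17) ≈ 1181.9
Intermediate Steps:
P(j) = √(1065 + j)
A = 1396921 (A = -810022 + 2206943 = 1396921)
√(P(-762 + 309) + A) = √(√(1065 + (-762 + 309)) + 1396921) = √(√(1065 - 453) + 1396921) = √(√612 + 1396921) = √(6*√17 + 1396921) = √(1396921 + 6*√17)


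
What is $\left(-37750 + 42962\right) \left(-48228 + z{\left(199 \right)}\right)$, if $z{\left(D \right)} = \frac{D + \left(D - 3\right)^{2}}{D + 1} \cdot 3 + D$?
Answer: $- \frac{2473082273}{10} \approx -2.4731 \cdot 10^{8}$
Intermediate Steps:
$z{\left(D \right)} = D + \frac{3 \left(D + \left(-3 + D\right)^{2}\right)}{1 + D}$ ($z{\left(D \right)} = \frac{D + \left(-3 + D\right)^{2}}{1 + D} 3 + D = \frac{3 \left(D + \left(-3 + D\right)^{2}\right)}{1 + D} + D = D + \frac{3 \left(D + \left(-3 + D\right)^{2}\right)}{1 + D}$)
$\left(-37750 + 42962\right) \left(-48228 + z{\left(199 \right)}\right) = \left(-37750 + 42962\right) \left(-48228 + \frac{27 - 2786 + 4 \cdot 199^{2}}{1 + 199}\right) = 5212 \left(-48228 + \frac{27 - 2786 + 4 \cdot 39601}{200}\right) = 5212 \left(-48228 + \frac{27 - 2786 + 158404}{200}\right) = 5212 \left(-48228 + \frac{1}{200} \cdot 155645\right) = 5212 \left(-48228 + \frac{31129}{40}\right) = 5212 \left(- \frac{1897991}{40}\right) = - \frac{2473082273}{10}$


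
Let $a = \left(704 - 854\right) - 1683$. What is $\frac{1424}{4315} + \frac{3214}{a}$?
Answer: $- \frac{11258218}{7909395} \approx -1.4234$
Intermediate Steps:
$a = -1833$ ($a = -150 - 1683 = -1833$)
$\frac{1424}{4315} + \frac{3214}{a} = \frac{1424}{4315} + \frac{3214}{-1833} = 1424 \cdot \frac{1}{4315} + 3214 \left(- \frac{1}{1833}\right) = \frac{1424}{4315} - \frac{3214}{1833} = - \frac{11258218}{7909395}$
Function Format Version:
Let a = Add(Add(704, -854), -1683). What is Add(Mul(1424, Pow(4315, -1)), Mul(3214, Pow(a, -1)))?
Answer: Rational(-11258218, 7909395) ≈ -1.4234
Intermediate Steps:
a = -1833 (a = Add(-150, -1683) = -1833)
Add(Mul(1424, Pow(4315, -1)), Mul(3214, Pow(a, -1))) = Add(Mul(1424, Pow(4315, -1)), Mul(3214, Pow(-1833, -1))) = Add(Mul(1424, Rational(1, 4315)), Mul(3214, Rational(-1, 1833))) = Add(Rational(1424, 4315), Rational(-3214, 1833)) = Rational(-11258218, 7909395)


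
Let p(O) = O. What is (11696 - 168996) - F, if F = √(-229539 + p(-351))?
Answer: -157300 - I*√229890 ≈ -1.573e+5 - 479.47*I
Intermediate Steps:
F = I*√229890 (F = √(-229539 - 351) = √(-229890) = I*√229890 ≈ 479.47*I)
(11696 - 168996) - F = (11696 - 168996) - I*√229890 = -157300 - I*√229890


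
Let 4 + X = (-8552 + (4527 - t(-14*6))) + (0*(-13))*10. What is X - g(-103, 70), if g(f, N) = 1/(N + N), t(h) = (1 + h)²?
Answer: -1528521/140 ≈ -10918.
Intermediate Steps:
g(f, N) = 1/(2*N)
X = -10918 (X = -4 + ((-8552 + (4527 - (1 - 14*6)²)) + (0*(-13))*10) = -4 + ((-8552 + (4527 - (1 - 84)²)) + 0*10) = -4 + ((-8552 + (4527 - 1*(-83)²)) + 0) = -4 + ((-8552 + (4527 - 1*6889)) + 0) = -4 + ((-8552 + (4527 - 6889)) + 0) = -4 + ((-8552 - 2362) + 0) = -4 + (-10914 + 0) = -4 - 10914 = -10918)
X - g(-103, 70) = -10918 - 1/(2*70) = -10918 - 1*1/140 = -10918 - 1/140 = -1528521/140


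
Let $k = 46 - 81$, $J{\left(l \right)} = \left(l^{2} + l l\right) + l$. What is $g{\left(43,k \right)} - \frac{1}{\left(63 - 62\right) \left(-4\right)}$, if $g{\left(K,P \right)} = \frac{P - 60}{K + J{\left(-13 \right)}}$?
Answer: $- \frac{3}{368} \approx -0.0081522$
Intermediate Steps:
$J{\left(l \right)} = l + 2 l^{2}$ ($J{\left(l \right)} = \left(l^{2} + l^{2}\right) + l = 2 l^{2} + l = l + 2 l^{2}$)
$k = -35$ ($k = 46 - 81 = -35$)
$g{\left(K,P \right)} = \frac{-60 + P}{325 + K}$ ($g{\left(K,P \right)} = \frac{P - 60}{K - 13 \left(1 + 2 \left(-13\right)\right)} = \frac{-60 + P}{K - 13 \left(1 - 26\right)} = \frac{-60 + P}{K - -325} = \frac{-60 + P}{K + 325} = \frac{-60 + P}{325 + K}$)
$g{\left(43,k \right)} - \frac{1}{\left(63 - 62\right) \left(-4\right)} = \frac{-60 - 35}{325 + 43} - \frac{1}{\left(63 - 62\right) \left(-4\right)} = \frac{1}{368} \left(-95\right) - \frac{1}{1 \left(-4\right)} = \frac{1}{368} \left(-95\right) - \frac{1}{-4} = - \frac{95}{368} - - \frac{1}{4} = - \frac{95}{368} + \frac{1}{4} = - \frac{3}{368}$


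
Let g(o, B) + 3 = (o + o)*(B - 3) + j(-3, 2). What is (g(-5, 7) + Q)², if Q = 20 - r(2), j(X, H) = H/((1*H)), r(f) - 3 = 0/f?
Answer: 625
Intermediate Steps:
r(f) = 3 (r(f) = 3 + 0/f = 3 + 0 = 3)
j(X, H) = 1 (j(X, H) = H/H = 1)
g(o, B) = -2 + 2*o*(-3 + B) (g(o, B) = -3 + ((o + o)*(B - 3) + 1) = -3 + ((2*o)*(-3 + B) + 1) = -3 + (2*o*(-3 + B) + 1) = -3 + (1 + 2*o*(-3 + B)) = -2 + 2*o*(-3 + B))
Q = 17 (Q = 20 - 1*3 = 20 - 3 = 17)
(g(-5, 7) + Q)² = ((-2 - 6*(-5) + 2*7*(-5)) + 17)² = ((-2 + 30 - 70) + 17)² = (-42 + 17)² = (-25)² = 625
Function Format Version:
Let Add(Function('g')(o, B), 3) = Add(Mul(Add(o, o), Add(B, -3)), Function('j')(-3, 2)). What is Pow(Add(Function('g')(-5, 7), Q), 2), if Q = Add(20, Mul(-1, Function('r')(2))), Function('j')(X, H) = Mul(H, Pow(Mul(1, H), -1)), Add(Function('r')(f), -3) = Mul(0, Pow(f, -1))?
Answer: 625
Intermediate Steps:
Function('r')(f) = 3 (Function('r')(f) = Add(3, Mul(0, Pow(f, -1))) = Add(3, 0) = 3)
Function('j')(X, H) = 1 (Function('j')(X, H) = Mul(H, Pow(H, -1)) = 1)
Function('g')(o, B) = Add(-2, Mul(2, o, Add(-3, B))) (Function('g')(o, B) = Add(-3, Add(Mul(Add(o, o), Add(B, -3)), 1)) = Add(-3, Add(Mul(Mul(2, o), Add(-3, B)), 1)) = Add(-3, Add(Mul(2, o, Add(-3, B)), 1)) = Add(-3, Add(1, Mul(2, o, Add(-3, B)))) = Add(-2, Mul(2, o, Add(-3, B))))
Q = 17 (Q = Add(20, Mul(-1, 3)) = Add(20, -3) = 17)
Pow(Add(Function('g')(-5, 7), Q), 2) = Pow(Add(Add(-2, Mul(-6, -5), Mul(2, 7, -5)), 17), 2) = Pow(Add(Add(-2, 30, -70), 17), 2) = Pow(Add(-42, 17), 2) = Pow(-25, 2) = 625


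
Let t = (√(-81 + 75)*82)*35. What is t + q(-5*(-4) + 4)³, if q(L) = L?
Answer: 13824 + 2870*I*√6 ≈ 13824.0 + 7030.0*I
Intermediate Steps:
t = 2870*I*√6 (t = (√(-6)*82)*35 = ((I*√6)*82)*35 = (82*I*√6)*35 = 2870*I*√6 ≈ 7030.0*I)
t + q(-5*(-4) + 4)³ = 2870*I*√6 + (-5*(-4) + 4)³ = 2870*I*√6 + (20 + 4)³ = 2870*I*√6 + 24³ = 2870*I*√6 + 13824 = 13824 + 2870*I*√6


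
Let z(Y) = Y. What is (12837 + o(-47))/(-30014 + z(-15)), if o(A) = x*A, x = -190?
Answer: -21767/30029 ≈ -0.72487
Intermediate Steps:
o(A) = -190*A
(12837 + o(-47))/(-30014 + z(-15)) = (12837 - 190*(-47))/(-30014 - 15) = (12837 + 8930)/(-30029) = 21767*(-1/30029) = -21767/30029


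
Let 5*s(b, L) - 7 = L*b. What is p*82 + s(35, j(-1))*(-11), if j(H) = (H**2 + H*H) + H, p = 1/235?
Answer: -21632/235 ≈ -92.051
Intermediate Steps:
p = 1/235 ≈ 0.0042553
j(H) = H + 2*H**2 (j(H) = (H**2 + H**2) + H = 2*H**2 + H = H + 2*H**2)
s(b, L) = 7/5 + L*b/5 (s(b, L) = 7/5 + (L*b)/5 = 7/5 + L*b/5)
p*82 + s(35, j(-1))*(-11) = (1/235)*82 + (7/5 + (1/5)*(-(1 + 2*(-1)))*35)*(-11) = 82/235 + (7/5 + (1/5)*(-(1 - 2))*35)*(-11) = 82/235 + (7/5 + (1/5)*(-1*(-1))*35)*(-11) = 82/235 + (7/5 + (1/5)*1*35)*(-11) = 82/235 + (7/5 + 7)*(-11) = 82/235 + (42/5)*(-11) = 82/235 - 462/5 = -21632/235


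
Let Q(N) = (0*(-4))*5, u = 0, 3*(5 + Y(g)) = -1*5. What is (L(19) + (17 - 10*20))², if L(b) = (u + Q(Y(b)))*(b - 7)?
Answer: 33489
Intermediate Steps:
Y(g) = -20/3 (Y(g) = -5 + (-1*5)/3 = -5 + (⅓)*(-5) = -5 - 5/3 = -20/3)
Q(N) = 0 (Q(N) = 0*5 = 0)
L(b) = 0 (L(b) = (0 + 0)*(b - 7) = 0*(-7 + b) = 0)
(L(19) + (17 - 10*20))² = (0 + (17 - 10*20))² = (0 + (17 - 200))² = (0 - 183)² = (-183)² = 33489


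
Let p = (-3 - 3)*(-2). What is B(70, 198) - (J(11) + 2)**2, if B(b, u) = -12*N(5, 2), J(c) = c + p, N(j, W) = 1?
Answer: -637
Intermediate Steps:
p = 12 (p = -6*(-2) = 12)
J(c) = 12 + c (J(c) = c + 12 = 12 + c)
B(b, u) = -12 (B(b, u) = -12*1 = -12)
B(70, 198) - (J(11) + 2)**2 = -12 - ((12 + 11) + 2)**2 = -12 - (23 + 2)**2 = -12 - 1*25**2 = -12 - 1*625 = -12 - 625 = -637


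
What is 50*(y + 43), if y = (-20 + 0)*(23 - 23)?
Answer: 2150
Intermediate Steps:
y = 0 (y = -20*0 = 0)
50*(y + 43) = 50*(0 + 43) = 50*43 = 2150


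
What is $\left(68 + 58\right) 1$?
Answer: $126$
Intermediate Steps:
$\left(68 + 58\right) 1 = 126 \cdot 1 = 126$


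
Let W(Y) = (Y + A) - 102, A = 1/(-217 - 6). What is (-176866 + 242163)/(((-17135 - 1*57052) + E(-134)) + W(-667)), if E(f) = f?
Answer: -14561231/16745071 ≈ -0.86958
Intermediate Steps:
A = -1/223 (A = 1/(-223) = -1/223 ≈ -0.0044843)
W(Y) = -22747/223 + Y (W(Y) = (Y - 1/223) - 102 = (-1/223 + Y) - 102 = -22747/223 + Y)
(-176866 + 242163)/(((-17135 - 1*57052) + E(-134)) + W(-667)) = (-176866 + 242163)/(((-17135 - 1*57052) - 134) + (-22747/223 - 667)) = 65297/(((-17135 - 57052) - 134) - 171488/223) = 65297/((-74187 - 134) - 171488/223) = 65297/(-74321 - 171488/223) = 65297/(-16745071/223) = 65297*(-223/16745071) = -14561231/16745071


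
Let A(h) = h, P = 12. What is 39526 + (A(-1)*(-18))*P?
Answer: 39742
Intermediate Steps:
39526 + (A(-1)*(-18))*P = 39526 - 1*(-18)*12 = 39526 + 18*12 = 39526 + 216 = 39742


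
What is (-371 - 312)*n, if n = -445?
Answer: 303935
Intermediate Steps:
(-371 - 312)*n = (-371 - 312)*(-445) = -683*(-445) = 303935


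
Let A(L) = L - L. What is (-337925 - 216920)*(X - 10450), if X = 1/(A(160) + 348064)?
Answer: 2018120406781155/348064 ≈ 5.7981e+9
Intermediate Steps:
A(L) = 0
X = 1/348064 (X = 1/(0 + 348064) = 1/348064 ≈ 2.8730e-6)
(-337925 - 216920)*(X - 10450) = (-337925 - 216920)*(1/348064 - 10450) = -554845*(-3637268799/348064) = 2018120406781155/348064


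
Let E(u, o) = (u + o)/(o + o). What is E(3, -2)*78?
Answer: -39/2 ≈ -19.500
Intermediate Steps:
E(u, o) = (o + u)/(2*o) (E(u, o) = (o + u)/((2*o)) = (o + u)*(1/(2*o)) = (o + u)/(2*o))
E(3, -2)*78 = ((½)*(-2 + 3)/(-2))*78 = ((½)*(-½)*1)*78 = -¼*78 = -39/2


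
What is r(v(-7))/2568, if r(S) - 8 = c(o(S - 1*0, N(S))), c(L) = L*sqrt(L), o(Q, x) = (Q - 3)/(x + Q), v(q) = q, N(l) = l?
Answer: 1/321 + 5*sqrt(35)/125832 ≈ 0.0033503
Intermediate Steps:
o(Q, x) = (-3 + Q)/(Q + x)
c(L) = L**(3/2)
r(S) = 8 + sqrt(2)*((-3 + S)/S)**(3/2)/4 (r(S) = 8 + ((-3 + (S - 1*0))/((S - 1*0) + S))**(3/2) = 8 + ((-3 + (S + 0))/((S + 0) + S))**(3/2) = 8 + ((-3 + S)/(S + S))**(3/2) = 8 + ((-3 + S)/((2*S)))**(3/2) = 8 + ((1/(2*S))*(-3 + S))**(3/2) = 8 + ((-3 + S)/(2*S))**(3/2) = 8 + sqrt(2)*((-3 + S)/S)**(3/2)/4)
r(v(-7))/2568 = (8 + sqrt(2)*((-3 - 7)/(-7))**(3/2)/4)/2568 = (8 + sqrt(2)*(-1/7*(-10))**(3/2)/4)*(1/2568) = (8 + sqrt(2)*(10/7)**(3/2)/4)*(1/2568) = (8 + sqrt(2)*(10*sqrt(70)/49)/4)*(1/2568) = (8 + 5*sqrt(35)/49)*(1/2568) = 1/321 + 5*sqrt(35)/125832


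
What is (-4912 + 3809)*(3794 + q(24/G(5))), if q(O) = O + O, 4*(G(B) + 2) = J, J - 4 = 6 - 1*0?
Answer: -4290670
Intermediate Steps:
J = 10 (J = 4 + (6 - 1*0) = 4 + (6 + 0) = 4 + 6 = 10)
G(B) = ½ (G(B) = -2 + (¼)*10 = -2 + 5/2 = ½)
q(O) = 2*O
(-4912 + 3809)*(3794 + q(24/G(5))) = (-4912 + 3809)*(3794 + 2*(24/(½))) = -1103*(3794 + 2*(24*2)) = -1103*(3794 + 2*48) = -1103*(3794 + 96) = -1103*3890 = -4290670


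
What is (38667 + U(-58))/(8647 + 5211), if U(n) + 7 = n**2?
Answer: 21012/6929 ≈ 3.0325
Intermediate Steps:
U(n) = -7 + n**2
(38667 + U(-58))/(8647 + 5211) = (38667 + (-7 + (-58)**2))/(8647 + 5211) = (38667 + (-7 + 3364))/13858 = (38667 + 3357)*(1/13858) = 42024*(1/13858) = 21012/6929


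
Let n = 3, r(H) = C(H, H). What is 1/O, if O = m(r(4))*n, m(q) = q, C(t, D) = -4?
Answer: -1/12 ≈ -0.083333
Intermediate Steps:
r(H) = -4
O = -12 (O = -4*3 = -12)
1/O = 1/(-12) = -1/12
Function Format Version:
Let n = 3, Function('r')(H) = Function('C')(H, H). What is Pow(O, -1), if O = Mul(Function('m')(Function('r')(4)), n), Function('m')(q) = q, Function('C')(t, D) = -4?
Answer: Rational(-1, 12) ≈ -0.083333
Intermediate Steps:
Function('r')(H) = -4
O = -12 (O = Mul(-4, 3) = -12)
Pow(O, -1) = Pow(-12, -1) = Rational(-1, 12)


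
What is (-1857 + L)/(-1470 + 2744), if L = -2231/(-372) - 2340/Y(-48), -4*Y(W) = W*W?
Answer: -2748247/1895712 ≈ -1.4497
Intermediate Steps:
Y(W) = -W²/4 (Y(W) = -W*W/4 = -W²/4)
L = 14969/1488 (L = -2231/(-372) - 2340/((-¼*(-48)²)) = -2231*(-1/372) - 2340/((-¼*2304)) = 2231/372 - 2340/(-576) = 2231/372 - 2340*(-1/576) = 2231/372 + 65/16 = 14969/1488 ≈ 10.060)
(-1857 + L)/(-1470 + 2744) = (-1857 + 14969/1488)/(-1470 + 2744) = -2748247/1488/1274 = -2748247/1488*1/1274 = -2748247/1895712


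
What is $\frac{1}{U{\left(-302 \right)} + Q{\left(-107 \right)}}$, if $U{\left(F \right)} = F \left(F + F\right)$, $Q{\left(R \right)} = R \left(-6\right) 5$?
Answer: $\frac{1}{185618} \approx 5.3874 \cdot 10^{-6}$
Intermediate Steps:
$Q{\left(R \right)} = - 30 R$ ($Q{\left(R \right)} = - 6 R 5 = - 30 R$)
$U{\left(F \right)} = 2 F^{2}$ ($U{\left(F \right)} = F 2 F = 2 F^{2}$)
$\frac{1}{U{\left(-302 \right)} + Q{\left(-107 \right)}} = \frac{1}{2 \left(-302\right)^{2} - -3210} = \frac{1}{2 \cdot 91204 + 3210} = \frac{1}{182408 + 3210} = \frac{1}{185618}$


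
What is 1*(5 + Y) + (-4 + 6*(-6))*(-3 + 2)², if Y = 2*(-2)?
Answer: -39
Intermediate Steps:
Y = -4
1*(5 + Y) + (-4 + 6*(-6))*(-3 + 2)² = 1*(5 - 4) + (-4 + 6*(-6))*(-3 + 2)² = 1*1 + (-4 - 36)*(-1)² = 1 - 40*1 = 1 - 40 = -39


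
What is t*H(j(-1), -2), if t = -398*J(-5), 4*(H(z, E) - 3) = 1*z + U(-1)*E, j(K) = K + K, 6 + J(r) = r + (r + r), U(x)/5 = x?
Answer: 41790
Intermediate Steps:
U(x) = 5*x
J(r) = -6 + 3*r (J(r) = -6 + (r + (r + r)) = -6 + (r + 2*r) = -6 + 3*r)
j(K) = 2*K
H(z, E) = 3 - 5*E/4 + z/4 (H(z, E) = 3 + (1*z + (5*(-1))*E)/4 = 3 + (z - 5*E)/4 = 3 + (-5*E/4 + z/4) = 3 - 5*E/4 + z/4)
t = 8358 (t = -398*(-6 + 3*(-5)) = -398*(-6 - 15) = -398*(-21) = 8358)
t*H(j(-1), -2) = 8358*(3 - 5/4*(-2) + (2*(-1))/4) = 8358*(3 + 5/2 + (¼)*(-2)) = 8358*(3 + 5/2 - ½) = 8358*5 = 41790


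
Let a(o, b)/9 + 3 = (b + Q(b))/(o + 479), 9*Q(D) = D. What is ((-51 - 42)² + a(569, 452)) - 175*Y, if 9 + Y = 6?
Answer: 1198822/131 ≈ 9151.3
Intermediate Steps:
Y = -3 (Y = -9 + 6 = -3)
Q(D) = D/9
a(o, b) = -27 + 10*b/(479 + o) (a(o, b) = -27 + 9*((b + b/9)/(o + 479)) = -27 + 9*((10*b/9)/(479 + o)) = -27 + 9*(10*b/(9*(479 + o))) = -27 + 10*b/(479 + o))
((-51 - 42)² + a(569, 452)) - 175*Y = ((-51 - 42)² + (-12933 - 27*569 + 10*452)/(479 + 569)) - 175*(-3) = ((-93)² + (-12933 - 15363 + 4520)/1048) + 525 = (8649 + (1/1048)*(-23776)) + 525 = (8649 - 2972/131) + 525 = 1130047/131 + 525 = 1198822/131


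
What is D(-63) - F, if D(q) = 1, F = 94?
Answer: -93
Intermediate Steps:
D(-63) - F = 1 - 1*94 = 1 - 94 = -93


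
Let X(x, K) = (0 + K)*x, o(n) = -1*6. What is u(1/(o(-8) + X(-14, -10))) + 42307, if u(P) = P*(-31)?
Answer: 5669107/134 ≈ 42307.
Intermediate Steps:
o(n) = -6
X(x, K) = K*x
u(P) = -31*P
u(1/(o(-8) + X(-14, -10))) + 42307 = -31/(-6 - 10*(-14)) + 42307 = -31/(-6 + 140) + 42307 = -31/134 + 42307 = 5669107/134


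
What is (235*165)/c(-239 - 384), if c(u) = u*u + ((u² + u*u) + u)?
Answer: 38775/1163764 ≈ 0.033319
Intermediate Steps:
c(u) = u + 3*u² (c(u) = u² + ((u² + u²) + u) = u² + (2*u² + u) = u² + (u + 2*u²) = u + 3*u²)
(235*165)/c(-239 - 384) = (235*165)/(((-239 - 384)*(1 + 3*(-239 - 384)))) = 38775/((-623*(1 + 3*(-623)))) = 38775/((-623*(1 - 1869))) = 38775/((-623*(-1868))) = 38775/1163764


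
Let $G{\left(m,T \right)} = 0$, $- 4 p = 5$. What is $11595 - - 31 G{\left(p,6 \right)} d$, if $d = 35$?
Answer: $11595$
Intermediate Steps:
$p = - \frac{5}{4}$ ($p = \left(- \frac{1}{4}\right) 5 = - \frac{5}{4} \approx -1.25$)
$11595 - - 31 G{\left(p,6 \right)} d = 11595 - \left(-31\right) 0 \cdot 35 = 11595 - 0 \cdot 35 = 11595 - 0 = 11595 + 0 = 11595$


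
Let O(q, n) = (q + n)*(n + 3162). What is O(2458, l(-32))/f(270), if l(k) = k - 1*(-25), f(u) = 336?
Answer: 2577635/112 ≈ 23015.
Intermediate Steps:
l(k) = 25 + k (l(k) = k + 25 = 25 + k)
O(q, n) = (3162 + n)*(n + q) (O(q, n) = (n + q)*(3162 + n) = (3162 + n)*(n + q))
O(2458, l(-32))/f(270) = ((25 - 32)² + 3162*(25 - 32) + 3162*2458 + (25 - 32)*2458)/336 = ((-7)² + 3162*(-7) + 7772196 - 7*2458)*(1/336) = (49 - 22134 + 7772196 - 17206)*(1/336) = 7732905*(1/336) = 2577635/112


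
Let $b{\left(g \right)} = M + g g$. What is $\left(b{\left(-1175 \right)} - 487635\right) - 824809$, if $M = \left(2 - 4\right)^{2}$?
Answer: $68185$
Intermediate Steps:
$M = 4$ ($M = \left(-2\right)^{2} = 4$)
$b{\left(g \right)} = 4 + g^{2}$ ($b{\left(g \right)} = 4 + g g = 4 + g^{2}$)
$\left(b{\left(-1175 \right)} - 487635\right) - 824809 = \left(\left(4 + \left(-1175\right)^{2}\right) - 487635\right) - 824809 = \left(\left(4 + 1380625\right) - 487635\right) - 824809 = \left(1380629 - 487635\right) - 824809 = 892994 - 824809 = 68185$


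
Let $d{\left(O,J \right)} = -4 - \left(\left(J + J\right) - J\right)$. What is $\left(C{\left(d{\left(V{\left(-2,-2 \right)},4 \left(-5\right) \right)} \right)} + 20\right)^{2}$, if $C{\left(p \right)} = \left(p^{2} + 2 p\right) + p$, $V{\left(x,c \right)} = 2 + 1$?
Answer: $104976$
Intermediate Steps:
$V{\left(x,c \right)} = 3$
$d{\left(O,J \right)} = -4 - J$ ($d{\left(O,J \right)} = -4 - \left(2 J - J\right) = -4 - J$)
$C{\left(p \right)} = p^{2} + 3 p$
$\left(C{\left(d{\left(V{\left(-2,-2 \right)},4 \left(-5\right) \right)} \right)} + 20\right)^{2} = \left(\left(-4 - 4 \left(-5\right)\right) \left(3 - \left(4 + 4 \left(-5\right)\right)\right) + 20\right)^{2} = \left(\left(-4 - -20\right) \left(3 - -16\right) + 20\right)^{2} = \left(\left(-4 + 20\right) \left(3 + \left(-4 + 20\right)\right) + 20\right)^{2} = \left(16 \left(3 + 16\right) + 20\right)^{2} = \left(16 \cdot 19 + 20\right)^{2} = \left(304 + 20\right)^{2} = 324^{2} = 104976$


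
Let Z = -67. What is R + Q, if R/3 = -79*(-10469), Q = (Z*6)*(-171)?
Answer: 2549895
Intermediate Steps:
Q = 68742 (Q = -67*6*(-171) = -402*(-171) = 68742)
R = 2481153 (R = 3*(-79*(-10469)) = 3*827051 = 2481153)
R + Q = 2481153 + 68742 = 2549895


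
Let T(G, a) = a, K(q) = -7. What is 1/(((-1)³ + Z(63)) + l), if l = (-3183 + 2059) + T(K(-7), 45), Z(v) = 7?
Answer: -1/1073 ≈ -0.00093197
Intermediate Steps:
l = -1079 (l = (-3183 + 2059) + 45 = -1124 + 45 = -1079)
1/(((-1)³ + Z(63)) + l) = 1/(((-1)³ + 7) - 1079) = 1/((-1 + 7) - 1079) = 1/(6 - 1079) = 1/(-1073) = -1/1073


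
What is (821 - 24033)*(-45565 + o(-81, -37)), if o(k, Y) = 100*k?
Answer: 1245671980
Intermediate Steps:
(821 - 24033)*(-45565 + o(-81, -37)) = (821 - 24033)*(-45565 + 100*(-81)) = -23212*(-45565 - 8100) = -23212*(-53665) = 1245671980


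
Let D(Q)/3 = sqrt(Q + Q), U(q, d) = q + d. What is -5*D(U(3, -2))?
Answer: -15*sqrt(2) ≈ -21.213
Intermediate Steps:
U(q, d) = d + q
D(Q) = 3*sqrt(2)*sqrt(Q) (D(Q) = 3*sqrt(Q + Q) = 3*sqrt(2*Q) = 3*(sqrt(2)*sqrt(Q)) = 3*sqrt(2)*sqrt(Q))
-5*D(U(3, -2)) = -15*sqrt(2)*sqrt(-2 + 3) = -15*sqrt(2)*sqrt(1) = -15*sqrt(2)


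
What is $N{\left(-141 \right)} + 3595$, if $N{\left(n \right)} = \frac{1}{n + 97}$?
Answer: $\frac{158179}{44} \approx 3595.0$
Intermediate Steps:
$N{\left(n \right)} = \frac{1}{97 + n}$
$N{\left(-141 \right)} + 3595 = \frac{1}{97 - 141} + 3595 = \frac{1}{-44} + 3595 = - \frac{1}{44} + 3595 = \frac{158179}{44}$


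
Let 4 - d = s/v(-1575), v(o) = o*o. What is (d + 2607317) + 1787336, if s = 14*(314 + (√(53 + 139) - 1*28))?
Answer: 1557356573803/354375 - 16*√3/354375 ≈ 4.3947e+6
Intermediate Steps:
v(o) = o²
s = 4004 + 112*√3 (s = 14*(314 + (√192 - 28)) = 14*(314 + (8*√3 - 28)) = 14*(314 + (-28 + 8*√3)) = 14*(286 + 8*√3) = 4004 + 112*√3 ≈ 4198.0)
d = 1416928/354375 - 16*√3/354375 (d = 4 - (4004 + 112*√3)/((-1575)²) = 4 - (4004 + 112*√3)/2480625 = 4 - (572/354375 + 16*√3/354375) = 4 + (-572/354375 - 16*√3/354375) = 1416928/354375 - 16*√3/354375 ≈ 3.9983)
(d + 2607317) + 1787336 = ((1416928/354375 - 16*√3/354375) + 2607317) + 1787336 = (923969378803/354375 - 16*√3/354375) + 1787336 = 1557356573803/354375 - 16*√3/354375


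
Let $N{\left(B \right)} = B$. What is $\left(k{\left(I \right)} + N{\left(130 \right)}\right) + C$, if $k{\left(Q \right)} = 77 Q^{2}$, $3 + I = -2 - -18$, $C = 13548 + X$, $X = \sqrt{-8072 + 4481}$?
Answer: $26691 + 3 i \sqrt{399} \approx 26691.0 + 59.925 i$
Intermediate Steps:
$X = 3 i \sqrt{399}$ ($X = \sqrt{-3591} = 3 i \sqrt{399} \approx 59.925 i$)
$C = 13548 + 3 i \sqrt{399} \approx 13548.0 + 59.925 i$
$I = 13$ ($I = -3 - -16 = -3 + \left(-2 + 18\right) = -3 + 16 = 13$)
$\left(k{\left(I \right)} + N{\left(130 \right)}\right) + C = \left(77 \cdot 13^{2} + 130\right) + \left(13548 + 3 i \sqrt{399}\right) = \left(77 \cdot 169 + 130\right) + \left(13548 + 3 i \sqrt{399}\right) = \left(13013 + 130\right) + \left(13548 + 3 i \sqrt{399}\right) = 13143 + \left(13548 + 3 i \sqrt{399}\right) = 26691 + 3 i \sqrt{399}$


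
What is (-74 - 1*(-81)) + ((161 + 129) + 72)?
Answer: 369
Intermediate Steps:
(-74 - 1*(-81)) + ((161 + 129) + 72) = (-74 + 81) + (290 + 72) = 7 + 362 = 369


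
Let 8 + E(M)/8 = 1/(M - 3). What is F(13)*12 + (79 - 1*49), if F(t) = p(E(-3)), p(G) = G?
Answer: -754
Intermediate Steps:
E(M) = -64 + 8/(-3 + M) (E(M) = -64 + 8/(M - 3) = -64 + 8/(-3 + M))
F(t) = -196/3 (F(t) = 8*(25 - 8*(-3))/(-3 - 3) = 8*(25 + 24)/(-6) = 8*(-⅙)*49 = -196/3)
F(13)*12 + (79 - 1*49) = -196/3*12 + (79 - 1*49) = -784 + (79 - 49) = -784 + 30 = -754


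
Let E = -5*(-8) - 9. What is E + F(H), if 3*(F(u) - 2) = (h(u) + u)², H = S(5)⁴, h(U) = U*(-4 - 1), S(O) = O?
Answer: 6250099/3 ≈ 2.0834e+6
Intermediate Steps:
h(U) = -5*U (h(U) = U*(-5) = -5*U)
H = 625 (H = 5⁴ = 625)
E = 31 (E = 40 - 9 = 31)
F(u) = 2 + 16*u²/3 (F(u) = 2 + (-5*u + u)²/3 = 2 + (-4*u)²/3 = 2 + (16*u²)/3 = 2 + 16*u²/3)
E + F(H) = 31 + (2 + (16/3)*625²) = 31 + (2 + (16/3)*390625) = 31 + (2 + 6250000/3) = 31 + 6250006/3 = 6250099/3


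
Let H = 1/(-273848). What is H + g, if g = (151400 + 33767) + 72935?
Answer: 70680716495/273848 ≈ 2.5810e+5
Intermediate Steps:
g = 258102 (g = 185167 + 72935 = 258102)
H = -1/273848 ≈ -3.6517e-6
H + g = -1/273848 + 258102 = 70680716495/273848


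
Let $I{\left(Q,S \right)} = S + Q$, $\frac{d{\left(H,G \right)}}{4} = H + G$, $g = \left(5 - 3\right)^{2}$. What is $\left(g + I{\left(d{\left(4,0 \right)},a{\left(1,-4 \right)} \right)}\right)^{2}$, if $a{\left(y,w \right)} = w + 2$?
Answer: $324$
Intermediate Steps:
$a{\left(y,w \right)} = 2 + w$
$g = 4$ ($g = 2^{2} = 4$)
$d{\left(H,G \right)} = 4 G + 4 H$ ($d{\left(H,G \right)} = 4 \left(H + G\right) = 4 \left(G + H\right) = 4 G + 4 H$)
$I{\left(Q,S \right)} = Q + S$
$\left(g + I{\left(d{\left(4,0 \right)},a{\left(1,-4 \right)} \right)}\right)^{2} = \left(4 + \left(\left(4 \cdot 0 + 4 \cdot 4\right) + \left(2 - 4\right)\right)\right)^{2} = \left(4 + \left(\left(0 + 16\right) - 2\right)\right)^{2} = \left(4 + \left(16 - 2\right)\right)^{2} = \left(4 + 14\right)^{2} = 18^{2} = 324$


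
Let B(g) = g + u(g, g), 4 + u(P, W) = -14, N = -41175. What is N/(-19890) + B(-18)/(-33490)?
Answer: 901743/435370 ≈ 2.0712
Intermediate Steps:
u(P, W) = -18 (u(P, W) = -4 - 14 = -18)
B(g) = -18 + g (B(g) = g - 18 = -18 + g)
N/(-19890) + B(-18)/(-33490) = -41175/(-19890) + (-18 - 18)/(-33490) = -41175*(-1/19890) - 36*(-1/33490) = 915/442 + 18/16745 = 901743/435370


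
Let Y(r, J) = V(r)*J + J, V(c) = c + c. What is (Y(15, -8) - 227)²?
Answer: 225625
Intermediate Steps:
V(c) = 2*c
Y(r, J) = J + 2*J*r (Y(r, J) = (2*r)*J + J = 2*J*r + J = J + 2*J*r)
(Y(15, -8) - 227)² = (-8*(1 + 2*15) - 227)² = (-8*(1 + 30) - 227)² = (-8*31 - 227)² = (-248 - 227)² = (-475)² = 225625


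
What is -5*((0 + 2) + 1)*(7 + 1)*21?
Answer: -2520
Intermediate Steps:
-5*((0 + 2) + 1)*(7 + 1)*21 = -5*(2 + 1)*8*21 = -15*8*21 = -5*24*21 = -120*21 = -2520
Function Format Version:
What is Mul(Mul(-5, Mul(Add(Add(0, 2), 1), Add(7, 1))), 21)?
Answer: -2520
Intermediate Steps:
Mul(Mul(-5, Mul(Add(Add(0, 2), 1), Add(7, 1))), 21) = Mul(Mul(-5, Mul(Add(2, 1), 8)), 21) = Mul(Mul(-5, Mul(3, 8)), 21) = Mul(Mul(-5, 24), 21) = Mul(-120, 21) = -2520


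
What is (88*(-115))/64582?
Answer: -5060/32291 ≈ -0.15670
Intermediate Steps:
(88*(-115))/64582 = -10120*1/64582 = -5060/32291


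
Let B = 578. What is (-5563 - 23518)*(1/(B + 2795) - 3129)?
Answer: 306924247396/3373 ≈ 9.0994e+7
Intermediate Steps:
(-5563 - 23518)*(1/(B + 2795) - 3129) = (-5563 - 23518)*(1/(578 + 2795) - 3129) = -29081*(1/3373 - 3129) = -29081*(-10554116/3373) = 306924247396/3373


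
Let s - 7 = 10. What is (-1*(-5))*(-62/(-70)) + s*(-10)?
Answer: -1159/7 ≈ -165.57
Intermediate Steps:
s = 17 (s = 7 + 10 = 17)
(-1*(-5))*(-62/(-70)) + s*(-10) = (-1*(-5))*(-62/(-70)) + 17*(-10) = 5*(-62*(-1/70)) - 170 = 5*(31/35) - 170 = 31/7 - 170 = -1159/7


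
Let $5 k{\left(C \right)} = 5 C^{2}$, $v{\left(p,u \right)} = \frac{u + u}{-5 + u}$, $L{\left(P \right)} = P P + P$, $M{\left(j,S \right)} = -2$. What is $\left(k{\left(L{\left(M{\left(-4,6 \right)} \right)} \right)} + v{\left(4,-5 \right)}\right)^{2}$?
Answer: $25$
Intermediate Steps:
$L{\left(P \right)} = P + P^{2}$ ($L{\left(P \right)} = P^{2} + P = P + P^{2}$)
$v{\left(p,u \right)} = \frac{2 u}{-5 + u}$
$k{\left(C \right)} = C^{2}$ ($k{\left(C \right)} = \frac{5 C^{2}}{5} = C^{2}$)
$\left(k{\left(L{\left(M{\left(-4,6 \right)} \right)} \right)} + v{\left(4,-5 \right)}\right)^{2} = \left(\left(- 2 \left(1 - 2\right)\right)^{2} + 2 \left(-5\right) \frac{1}{-5 - 5}\right)^{2} = \left(\left(\left(-2\right) \left(-1\right)\right)^{2} + 2 \left(-5\right) \frac{1}{-10}\right)^{2} = \left(2^{2} + 2 \left(-5\right) \left(- \frac{1}{10}\right)\right)^{2} = \left(4 + 1\right)^{2} = 5^{2} = 25$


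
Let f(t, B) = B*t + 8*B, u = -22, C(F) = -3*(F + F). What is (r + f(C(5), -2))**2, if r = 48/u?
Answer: 211600/121 ≈ 1748.8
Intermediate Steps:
C(F) = -6*F
f(t, B) = 8*B + B*t
r = -24/11 (r = 48/(-22) = 48*(-1/22) = -24/11 ≈ -2.1818)
(r + f(C(5), -2))**2 = (-24/11 - 2*(8 - 6*5))**2 = (-24/11 - 2*(8 - 30))**2 = (-24/11 - 2*(-22))**2 = (-24/11 + 44)**2 = (460/11)**2 = 211600/121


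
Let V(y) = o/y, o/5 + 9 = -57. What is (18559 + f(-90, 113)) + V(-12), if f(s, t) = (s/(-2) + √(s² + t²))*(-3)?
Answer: 36903/2 - 3*√20869 ≈ 18018.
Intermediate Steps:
o = -330 (o = -45 + 5*(-57) = -45 - 285 = -330)
V(y) = -330/y
f(s, t) = -3*√(s² + t²) + 3*s/2 (f(s, t) = (s*(-½) + √(s² + t²))*(-3) = (-s/2 + √(s² + t²))*(-3) = (√(s² + t²) - s/2)*(-3) = -3*√(s² + t²) + 3*s/2)
(18559 + f(-90, 113)) + V(-12) = (18559 + (-3*√((-90)² + 113²) + (3/2)*(-90))) - 330/(-12) = (18559 + (-3*√(8100 + 12769) - 135)) - 330*(-1/12) = (18559 + (-3*√20869 - 135)) + 55/2 = (18559 + (-135 - 3*√20869)) + 55/2 = (18424 - 3*√20869) + 55/2 = 36903/2 - 3*√20869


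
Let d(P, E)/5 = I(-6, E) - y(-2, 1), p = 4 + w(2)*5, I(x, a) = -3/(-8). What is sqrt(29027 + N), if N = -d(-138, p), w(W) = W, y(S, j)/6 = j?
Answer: 11*sqrt(3842)/4 ≈ 170.46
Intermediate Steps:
I(x, a) = 3/8 (I(x, a) = -3*(-1/8) = 3/8)
y(S, j) = 6*j
p = 14 (p = 4 + 2*5 = 4 + 10 = 14)
d(P, E) = -225/8 (d(P, E) = 5*(3/8 - 6) = 5*(-45/8) = -225/8)
N = 225/8 (N = -1*(-225/8) = 225/8 ≈ 28.125)
sqrt(29027 + N) = sqrt(29027 + 225/8) = sqrt(232441/8) = 11*sqrt(3842)/4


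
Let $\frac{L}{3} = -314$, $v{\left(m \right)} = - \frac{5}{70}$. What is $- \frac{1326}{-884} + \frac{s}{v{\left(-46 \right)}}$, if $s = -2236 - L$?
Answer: $\frac{36235}{2} \approx 18118.0$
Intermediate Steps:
$v{\left(m \right)} = - \frac{1}{14}$ ($v{\left(m \right)} = \left(-5\right) \frac{1}{70} = - \frac{1}{14}$)
$L = -942$ ($L = 3 \left(-314\right) = -942$)
$s = -1294$ ($s = -2236 - -942 = -2236 + 942 = -1294$)
$- \frac{1326}{-884} + \frac{s}{v{\left(-46 \right)}} = - \frac{1326}{-884} - \frac{1294}{- \frac{1}{14}} = \left(-1326\right) \left(- \frac{1}{884}\right) - -18116 = \frac{3}{2} + 18116 = \frac{36235}{2}$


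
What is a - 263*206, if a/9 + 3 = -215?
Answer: -56140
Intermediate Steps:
a = -1962 (a = -27 + 9*(-215) = -27 - 1935 = -1962)
a - 263*206 = -1962 - 263*206 = -1962 - 54178 = -56140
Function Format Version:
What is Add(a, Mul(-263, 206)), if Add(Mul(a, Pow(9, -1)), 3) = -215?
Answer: -56140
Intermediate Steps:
a = -1962 (a = Add(-27, Mul(9, -215)) = Add(-27, -1935) = -1962)
Add(a, Mul(-263, 206)) = Add(-1962, Mul(-263, 206)) = Add(-1962, -54178) = -56140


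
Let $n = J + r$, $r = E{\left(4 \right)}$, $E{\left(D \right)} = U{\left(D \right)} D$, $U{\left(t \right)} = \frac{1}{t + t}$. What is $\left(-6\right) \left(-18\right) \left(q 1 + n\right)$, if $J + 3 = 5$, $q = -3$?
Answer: $-54$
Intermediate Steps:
$U{\left(t \right)} = \frac{1}{2 t}$
$J = 2$ ($J = -3 + 5 = 2$)
$E{\left(D \right)} = \frac{1}{2}$ ($E{\left(D \right)} = \frac{1}{2 D} D = \frac{1}{2}$)
$r = \frac{1}{2} \approx 0.5$
$n = \frac{5}{2}$ ($n = 2 + \frac{1}{2} = \frac{5}{2} \approx 2.5$)
$\left(-6\right) \left(-18\right) \left(q 1 + n\right) = \left(-6\right) \left(-18\right) \left(\left(-3\right) 1 + \frac{5}{2}\right) = 108 \left(-3 + \frac{5}{2}\right) = 108 \left(- \frac{1}{2}\right) = -54$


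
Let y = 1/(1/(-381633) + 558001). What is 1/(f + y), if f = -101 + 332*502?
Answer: 212951595632/35469856623634449 ≈ 6.0037e-6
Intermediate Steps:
y = 381633/212951595632 (y = 1/(-1/381633 + 558001) = 1/(212951595632/381633) = 381633/212951595632 ≈ 1.7921e-6)
f = 166563 (f = -101 + 166664 = 166563)
1/(f + y) = 1/(166563 + 381633/212951595632) = 1/(35469856623634449/212951595632) = 212951595632/35469856623634449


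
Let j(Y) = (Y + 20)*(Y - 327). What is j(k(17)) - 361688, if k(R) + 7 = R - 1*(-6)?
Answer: -372884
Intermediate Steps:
k(R) = -1 + R (k(R) = -7 + (R - 1*(-6)) = -7 + (R + 6) = -7 + (6 + R) = -1 + R)
j(Y) = (-327 + Y)*(20 + Y) (j(Y) = (20 + Y)*(-327 + Y) = (-327 + Y)*(20 + Y))
j(k(17)) - 361688 = (-6540 + (-1 + 17)² - 307*(-1 + 17)) - 361688 = (-6540 + 16² - 307*16) - 361688 = (-6540 + 256 - 4912) - 361688 = -11196 - 361688 = -372884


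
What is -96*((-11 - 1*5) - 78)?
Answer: 9024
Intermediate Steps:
-96*((-11 - 1*5) - 78) = -96*((-11 - 5) - 78) = -96*(-16 - 78) = -96*(-94) = 9024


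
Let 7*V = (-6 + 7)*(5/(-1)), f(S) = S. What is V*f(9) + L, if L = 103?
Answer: 676/7 ≈ 96.571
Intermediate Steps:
V = -5/7 (V = ((-6 + 7)*(5/(-1)))/7 = (1*(5*(-1)))/7 = (1*(-5))/7 = (⅐)*(-5) = -5/7 ≈ -0.71429)
V*f(9) + L = -5/7*9 + 103 = -45/7 + 103 = 676/7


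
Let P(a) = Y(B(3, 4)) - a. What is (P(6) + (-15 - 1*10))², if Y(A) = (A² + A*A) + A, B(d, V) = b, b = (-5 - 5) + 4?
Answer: 1225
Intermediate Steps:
b = -6 (b = -10 + 4 = -6)
B(d, V) = -6
Y(A) = A + 2*A² (Y(A) = (A² + A²) + A = 2*A² + A = A + 2*A²)
P(a) = 66 - a (P(a) = -6*(1 + 2*(-6)) - a = -6*(1 - 12) - a = -6*(-11) - a = 66 - a)
(P(6) + (-15 - 1*10))² = ((66 - 1*6) + (-15 - 1*10))² = ((66 - 6) + (-15 - 10))² = (60 - 25)² = 35² = 1225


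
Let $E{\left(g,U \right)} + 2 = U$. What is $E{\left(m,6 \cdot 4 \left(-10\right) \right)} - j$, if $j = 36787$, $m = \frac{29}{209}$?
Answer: $-37029$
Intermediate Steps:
$m = \frac{29}{209}$ ($m = 29 \cdot \frac{1}{209} = \frac{29}{209} \approx 0.13876$)
$E{\left(g,U \right)} = -2 + U$
$E{\left(m,6 \cdot 4 \left(-10\right) \right)} - j = \left(-2 + 6 \cdot 4 \left(-10\right)\right) - 36787 = \left(-2 + 24 \left(-10\right)\right) - 36787 = \left(-2 - 240\right) - 36787 = -242 - 36787 = -37029$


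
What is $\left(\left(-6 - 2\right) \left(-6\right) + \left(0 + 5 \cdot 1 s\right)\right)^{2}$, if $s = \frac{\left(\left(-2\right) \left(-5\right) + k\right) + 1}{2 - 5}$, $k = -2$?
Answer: $1089$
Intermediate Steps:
$s = -3$ ($s = \frac{\left(\left(-2\right) \left(-5\right) - 2\right) + 1}{2 - 5} = \frac{\left(10 - 2\right) + 1}{-3} = \left(8 + 1\right) \left(- \frac{1}{3}\right) = 9 \left(- \frac{1}{3}\right) = -3$)
$\left(\left(-6 - 2\right) \left(-6\right) + \left(0 + 5 \cdot 1 s\right)\right)^{2} = \left(\left(-6 - 2\right) \left(-6\right) + \left(0 + 5 \cdot 1 \left(-3\right)\right)\right)^{2} = \left(\left(-8\right) \left(-6\right) + \left(0 + 5 \left(-3\right)\right)\right)^{2} = \left(48 + \left(0 - 15\right)\right)^{2} = \left(48 - 15\right)^{2} = 33^{2} = 1089$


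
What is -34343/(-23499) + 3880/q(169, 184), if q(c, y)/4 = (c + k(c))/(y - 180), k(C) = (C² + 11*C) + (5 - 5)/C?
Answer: 1141694147/718810911 ≈ 1.5883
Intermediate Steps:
k(C) = C² + 11*C (k(C) = (C² + 11*C) + 0/C = (C² + 11*C) + 0 = C² + 11*C)
q(c, y) = 4*(c + c*(11 + c))/(-180 + y) (q(c, y) = 4*((c + c*(11 + c))/(y - 180)) = 4*((c + c*(11 + c))/(-180 + y)) = 4*(c + c*(11 + c))/(-180 + y))
-34343/(-23499) + 3880/q(169, 184) = -34343/(-23499) + 3880/((4*169*(12 + 169)/(-180 + 184))) = -34343*(-1/23499) + 3880/((4*169*181/4)) = 34343/23499 + 3880/((4*169*(¼)*181)) = 34343/23499 + 3880/30589 = 1141694147/718810911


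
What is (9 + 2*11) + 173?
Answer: 204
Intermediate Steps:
(9 + 2*11) + 173 = (9 + 22) + 173 = 31 + 173 = 204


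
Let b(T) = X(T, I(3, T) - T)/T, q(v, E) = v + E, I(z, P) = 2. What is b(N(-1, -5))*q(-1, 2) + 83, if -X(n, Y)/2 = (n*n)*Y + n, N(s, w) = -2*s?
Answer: 81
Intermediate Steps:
q(v, E) = E + v
X(n, Y) = -2*n - 2*Y*n² (X(n, Y) = -2*((n*n)*Y + n) = -2*(n²*Y + n) = -2*(Y*n² + n) = -2*(n + Y*n²) = -2*n - 2*Y*n²)
b(T) = -2 - 2*T*(2 - T) (b(T) = (-2*T*(1 + (2 - T)*T))/T = (-2*T*(1 + T*(2 - T)))/T = -2 - 2*T*(2 - T))
b(N(-1, -5))*q(-1, 2) + 83 = (-2 + 2*(-2*(-1))*(-2 - 2*(-1)))*(2 - 1) + 83 = (-2 + 2*2*(-2 + 2))*1 + 83 = (-2 + 2*2*0)*1 + 83 = (-2 + 0)*1 + 83 = -2*1 + 83 = -2 + 83 = 81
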